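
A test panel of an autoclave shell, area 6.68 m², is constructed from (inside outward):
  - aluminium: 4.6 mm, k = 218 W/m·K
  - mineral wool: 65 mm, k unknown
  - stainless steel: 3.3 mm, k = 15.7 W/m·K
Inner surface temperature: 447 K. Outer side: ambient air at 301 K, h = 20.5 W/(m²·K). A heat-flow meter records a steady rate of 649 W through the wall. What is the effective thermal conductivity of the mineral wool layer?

k ≈ 0.0447 W/(m·K)

Thermal resistances in series:
R_aluminium = L/(kA) = 0.0046/(218×6.68) = 3.159×10^-6 K/W
R_stainless steel = L/(kA) = 0.0033/(15.7×6.68) = 3.147×10^-5 K/W
R_outer film = 1/(h_o·A) = 1/(20.5×6.68) = 0.007302 K/W
Sum of known resistances R_other = 0.007337 K/W
Total R = ΔT/Q = 146/649 = 0.225 K/W
R_mineral wool = R_total − R_other = 0.2176 K/W
k = L/(R·A) = 0.065/(0.2176×6.68)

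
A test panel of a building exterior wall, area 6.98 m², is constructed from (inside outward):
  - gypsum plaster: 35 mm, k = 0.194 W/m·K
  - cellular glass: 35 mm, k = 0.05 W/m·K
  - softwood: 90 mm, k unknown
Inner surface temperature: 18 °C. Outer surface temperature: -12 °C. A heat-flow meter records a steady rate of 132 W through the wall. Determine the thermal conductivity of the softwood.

Using the resistance-network approach (series):
R_gypsum plaster = L/(kA) = 0.035/(0.194×6.98) = 0.02585 K/W
R_cellular glass = L/(kA) = 0.035/(0.05×6.98) = 0.1003 K/W
Sum of known resistances R_other = 0.1261 K/W
Total R = ΔT/Q = 30/132 = 0.2273 K/W
R_softwood = R_total − R_other = 0.1011 K/W
k = L/(R·A) = 0.09/(0.1011×6.98)

k ≈ 0.127 W/(m·K)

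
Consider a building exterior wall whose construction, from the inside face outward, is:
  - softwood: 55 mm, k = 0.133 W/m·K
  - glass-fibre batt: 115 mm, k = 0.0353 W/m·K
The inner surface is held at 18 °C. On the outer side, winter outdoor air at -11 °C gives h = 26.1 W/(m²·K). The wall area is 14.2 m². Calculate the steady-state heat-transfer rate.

Treating each layer as a thermal resistance in series:
R_softwood = L/(kA) = 0.055/(0.133×14.2) = 0.02912 K/W
R_glass-fibre batt = L/(kA) = 0.115/(0.0353×14.2) = 0.2294 K/W
R_outer film = 1/(h_o·A) = 1/(26.1×14.2) = 0.002698 K/W
R_total = 0.2612 K/W
Q = ΔT / R_total = 29 / 0.2612

Q ≈ 111 W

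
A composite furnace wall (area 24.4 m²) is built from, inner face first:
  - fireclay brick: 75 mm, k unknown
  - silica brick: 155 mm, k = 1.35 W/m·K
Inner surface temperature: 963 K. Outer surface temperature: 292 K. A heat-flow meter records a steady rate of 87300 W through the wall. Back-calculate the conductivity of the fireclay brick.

k ≈ 1.03 W/(m·K)

Treating each layer as a thermal resistance in series:
R_silica brick = L/(kA) = 0.155/(1.35×24.4) = 0.004706 K/W
Sum of known resistances R_other = 0.004706 K/W
Total R = ΔT/Q = 671/87300 = 0.007686 K/W
R_fireclay brick = R_total − R_other = 0.002981 K/W
k = L/(R·A) = 0.075/(0.002981×24.4)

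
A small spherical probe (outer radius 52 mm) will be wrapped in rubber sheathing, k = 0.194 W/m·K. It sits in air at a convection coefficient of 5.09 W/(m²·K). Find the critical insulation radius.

r_cr ≈ 76.2 mm

For a sphere r_cr = 2k/h = 2×0.194/5.09
r_cr = 76.2 mm; since the bare radius (52 mm) is below r_cr, adding a thin layer of insulation will *increase* heat loss.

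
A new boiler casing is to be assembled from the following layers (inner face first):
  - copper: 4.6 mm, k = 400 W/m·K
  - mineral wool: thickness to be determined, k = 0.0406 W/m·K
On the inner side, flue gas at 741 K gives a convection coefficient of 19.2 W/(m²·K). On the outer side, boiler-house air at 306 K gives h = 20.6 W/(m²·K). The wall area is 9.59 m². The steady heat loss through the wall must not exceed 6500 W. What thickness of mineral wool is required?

Treating each layer as a thermal resistance in series:
R_inner film = 1/(h_i·A) = 1/(19.2×9.59) = 0.005431 K/W
R_copper = L/(kA) = 0.0046/(400×9.59) = 1.199×10^-6 K/W
R_outer film = 1/(h_o·A) = 1/(20.6×9.59) = 0.005062 K/W
Sum of the known resistances R_other = 0.01049 K/W
Required total resistance R_tot = ΔT/Q_allow = 435/6500 = 0.06692 K/W
R_mineral wool = R_tot − R_other = 0.05643 K/W
L = R·k·A = 0.05643×0.0406×9.59

L ≈ 22 mm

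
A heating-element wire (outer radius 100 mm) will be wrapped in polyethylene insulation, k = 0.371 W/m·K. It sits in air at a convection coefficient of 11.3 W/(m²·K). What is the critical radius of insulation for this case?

For a cylinder r_cr = k/h = 0.371/11.3
r_cr = 32.8 mm; since the bare radius (100 mm) is above r_cr, any added insulation will reduce heat loss.

r_cr ≈ 32.8 mm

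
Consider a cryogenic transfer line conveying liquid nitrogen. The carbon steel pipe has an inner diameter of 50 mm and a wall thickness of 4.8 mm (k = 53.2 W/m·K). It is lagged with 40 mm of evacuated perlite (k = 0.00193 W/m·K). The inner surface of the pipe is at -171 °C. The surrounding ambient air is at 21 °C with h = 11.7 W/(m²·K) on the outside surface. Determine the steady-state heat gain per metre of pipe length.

Radial resistances (cylindrical: R_cond = ln(r_o/r_i)/(2πkL), R_conv = 1/(h·2πrL)):
R_carbon steel pipe wall = ln(29.8/25)/(2π×53.2×1) = 5.254×10^-4 K/W
R_evacuated perlite = ln(69.8/29.8)/(2π×0.00193×1) = 70.19 K/W
R_outer film = 1/(h_o·2πr_oL) = 1/(11.7×2π×0.0698×1) = 0.1949 K/W
R_total = 70.38 K/W
Q = ΔT/R_total = 192/70.38

q′ ≈ 2.73 W/m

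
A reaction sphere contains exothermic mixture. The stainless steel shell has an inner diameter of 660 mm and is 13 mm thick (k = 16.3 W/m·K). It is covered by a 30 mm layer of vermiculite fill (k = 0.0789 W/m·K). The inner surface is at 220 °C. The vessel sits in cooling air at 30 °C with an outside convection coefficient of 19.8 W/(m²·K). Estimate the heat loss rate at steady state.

Q ≈ 714 W

Radial (spherical) resistances in series:
R_stainless steel shell = (1/0.33 − 1/0.343)/(4π×16.3) = 5.607×10^-4 K/W
R_vermiculite fill = (1/0.343 − 1/0.373)/(4π×0.0789) = 0.2365 K/W
R_outer film = 1/(h·4πr_o²) = 1/(19.8×4π×0.373²) = 0.02889 K/W
R_total = 0.2659 K/W
Q = ΔT/R_total = 190/0.2659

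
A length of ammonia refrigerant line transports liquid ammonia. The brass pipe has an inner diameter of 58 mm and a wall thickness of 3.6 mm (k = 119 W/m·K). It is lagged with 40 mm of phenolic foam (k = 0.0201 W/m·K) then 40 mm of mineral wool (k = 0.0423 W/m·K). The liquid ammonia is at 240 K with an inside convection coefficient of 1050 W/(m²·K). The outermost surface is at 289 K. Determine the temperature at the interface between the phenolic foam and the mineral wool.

T ≈ 279 K

Radial resistances (cylindrical: R_cond = ln(r_o/r_i)/(2πkL), R_conv = 1/(h·2πrL)):
R_inner film = 1/(h_i·2πr₁L) = 1/(1050×2π×0.029×1) = 0.005227 K/W
R_brass pipe wall = ln(32.6/29)/(2π×119×1) = 1.565×10^-4 K/W
R_phenolic foam = ln(72.6/32.6)/(2π×0.0201×1) = 6.34 K/W
R_mineral wool = ln(112.6/72.6)/(2π×0.0423×1) = 1.651 K/W
R_total = 7.996 K/W
Q = ΔT/R_total = 49/7.996
Q = 6.13 W/m
T_interface = T_inner + Q·ΣR(inner→interface) = 240 + 6.13×6.345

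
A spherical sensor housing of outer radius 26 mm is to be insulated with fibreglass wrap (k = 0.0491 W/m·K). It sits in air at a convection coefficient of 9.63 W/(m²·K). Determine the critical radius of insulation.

For a sphere r_cr = 2k/h = 2×0.0491/9.63
r_cr = 10.2 mm; since the bare radius (26 mm) is above r_cr, any added insulation will reduce heat loss.

r_cr ≈ 10.2 mm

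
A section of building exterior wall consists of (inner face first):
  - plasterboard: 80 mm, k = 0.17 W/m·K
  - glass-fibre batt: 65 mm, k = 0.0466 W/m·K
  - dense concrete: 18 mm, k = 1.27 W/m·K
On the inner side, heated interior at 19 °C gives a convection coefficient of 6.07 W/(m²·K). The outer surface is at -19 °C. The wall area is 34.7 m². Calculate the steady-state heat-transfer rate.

Q ≈ 645 W

Series thermal resistances:
R_inner film = 1/(h_i·A) = 1/(6.07×34.7) = 0.004748 K/W
R_plasterboard = L/(kA) = 0.08/(0.17×34.7) = 0.01356 K/W
R_glass-fibre batt = L/(kA) = 0.065/(0.0466×34.7) = 0.0402 K/W
R_dense concrete = L/(kA) = 0.018/(1.27×34.7) = 4.085×10^-4 K/W
R_total = 0.05892 K/W
Q = ΔT / R_total = 38 / 0.05892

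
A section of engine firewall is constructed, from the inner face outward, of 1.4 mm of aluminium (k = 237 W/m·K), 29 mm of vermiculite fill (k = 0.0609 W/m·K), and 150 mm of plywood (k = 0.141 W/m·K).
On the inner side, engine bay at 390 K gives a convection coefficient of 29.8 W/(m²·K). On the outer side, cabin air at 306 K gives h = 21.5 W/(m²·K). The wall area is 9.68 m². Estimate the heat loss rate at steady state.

Q ≈ 502 W

Model the wall as resistances in series:
R_inner film = 1/(h_i·A) = 1/(29.8×9.68) = 0.003467 K/W
R_aluminium = L/(kA) = 0.0014/(237×9.68) = 6.102×10^-7 K/W
R_vermiculite fill = L/(kA) = 0.029/(0.0609×9.68) = 0.04919 K/W
R_plywood = L/(kA) = 0.15/(0.141×9.68) = 0.1099 K/W
R_outer film = 1/(h_o·A) = 1/(21.5×9.68) = 0.004805 K/W
R_total = 0.1674 K/W
Q = ΔT / R_total = 84 / 0.1674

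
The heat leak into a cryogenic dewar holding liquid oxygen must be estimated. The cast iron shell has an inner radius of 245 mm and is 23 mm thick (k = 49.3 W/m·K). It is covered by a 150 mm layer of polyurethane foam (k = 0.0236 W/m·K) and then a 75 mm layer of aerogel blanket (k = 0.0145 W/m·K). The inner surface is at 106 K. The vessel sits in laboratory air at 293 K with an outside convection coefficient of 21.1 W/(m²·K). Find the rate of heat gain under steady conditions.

Radial (spherical) resistances in series:
R_cast iron shell = (1/0.245 − 1/0.268)/(4π×49.3) = 5.654×10^-4 K/W
R_polyurethane foam = (1/0.268 − 1/0.418)/(4π×0.0236) = 4.515 K/W
R_aerogel blanket = (1/0.418 − 1/0.493)/(4π×0.0145) = 1.997 K/W
R_outer film = 1/(h·4πr_o²) = 1/(21.1×4π×0.493²) = 0.01552 K/W
R_total = 6.528 K/W
Q = ΔT/R_total = 187/6.528

Q ≈ 28.6 W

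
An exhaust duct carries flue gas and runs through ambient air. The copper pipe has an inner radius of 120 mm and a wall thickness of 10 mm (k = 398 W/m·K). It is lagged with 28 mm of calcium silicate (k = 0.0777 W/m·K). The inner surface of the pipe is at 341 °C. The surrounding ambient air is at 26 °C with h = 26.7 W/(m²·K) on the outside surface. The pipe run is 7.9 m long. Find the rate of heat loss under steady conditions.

Radial resistances (cylindrical: R_cond = ln(r_o/r_i)/(2πkL), R_conv = 1/(h·2πrL)):
R_copper pipe wall = ln(130/120)/(2π×398×7.9) = 4.052×10^-6 K/W
R_calcium silicate = ln(158/130)/(2π×0.0777×7.9) = 0.05058 K/W
R_outer film = 1/(h_o·2πr_oL) = 1/(26.7×2π×0.158×7.9) = 0.004776 K/W
R_total = 0.05536 K/W
Q = ΔT/R_total = 315/0.05536

Q ≈ 5690 W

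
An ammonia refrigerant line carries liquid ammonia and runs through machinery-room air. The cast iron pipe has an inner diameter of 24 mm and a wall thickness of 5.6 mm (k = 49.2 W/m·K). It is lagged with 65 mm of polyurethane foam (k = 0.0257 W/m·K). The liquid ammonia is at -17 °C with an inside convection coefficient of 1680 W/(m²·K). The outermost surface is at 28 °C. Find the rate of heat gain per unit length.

Treating each annulus and film as a series resistance:
R_inner film = 1/(h_i·2πr₁L) = 1/(1680×2π×0.012×1) = 0.007895 K/W
R_cast iron pipe wall = ln(17.6/12)/(2π×49.2×1) = 0.001239 K/W
R_polyurethane foam = ln(82.6/17.6)/(2π×0.0257×1) = 9.575 K/W
R_total = 9.584 K/W
Q = ΔT/R_total = 45/9.584

q′ ≈ 4.7 W/m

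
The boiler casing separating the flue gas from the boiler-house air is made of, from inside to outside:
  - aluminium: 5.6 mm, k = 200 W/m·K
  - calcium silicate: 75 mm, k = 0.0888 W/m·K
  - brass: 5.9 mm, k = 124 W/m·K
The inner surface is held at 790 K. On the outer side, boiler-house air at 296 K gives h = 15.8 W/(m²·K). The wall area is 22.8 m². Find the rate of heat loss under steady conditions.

Treating each layer as a thermal resistance in series:
R_aluminium = L/(kA) = 0.0056/(200×22.8) = 1.228×10^-6 K/W
R_calcium silicate = L/(kA) = 0.075/(0.0888×22.8) = 0.03704 K/W
R_brass = L/(kA) = 0.0059/(124×22.8) = 2.087×10^-6 K/W
R_outer film = 1/(h_o·A) = 1/(15.8×22.8) = 0.002776 K/W
R_total = 0.03982 K/W
Q = ΔT / R_total = 494 / 0.03982

Q ≈ 12400 W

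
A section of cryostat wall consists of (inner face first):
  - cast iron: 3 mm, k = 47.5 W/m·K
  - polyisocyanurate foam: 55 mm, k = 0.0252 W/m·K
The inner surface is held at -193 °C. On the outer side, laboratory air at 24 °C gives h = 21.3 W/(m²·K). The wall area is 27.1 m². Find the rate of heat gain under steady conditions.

Using the resistance-network approach (series):
R_cast iron = L/(kA) = 0.003/(47.5×27.1) = 2.331×10^-6 K/W
R_polyisocyanurate foam = L/(kA) = 0.055/(0.0252×27.1) = 0.08054 K/W
R_outer film = 1/(h_o·A) = 1/(21.3×27.1) = 0.001732 K/W
R_total = 0.08227 K/W
Q = ΔT / R_total = 217 / 0.08227

Q ≈ 2640 W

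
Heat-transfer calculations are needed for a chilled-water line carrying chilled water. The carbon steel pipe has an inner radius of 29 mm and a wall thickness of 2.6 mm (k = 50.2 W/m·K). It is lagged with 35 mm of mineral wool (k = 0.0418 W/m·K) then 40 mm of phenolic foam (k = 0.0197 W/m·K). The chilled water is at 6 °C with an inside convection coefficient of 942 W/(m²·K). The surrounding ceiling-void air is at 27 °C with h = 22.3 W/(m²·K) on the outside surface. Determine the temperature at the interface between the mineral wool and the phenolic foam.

Per-layer cylindrical resistances, series-summed:
R_inner film = 1/(h_i·2πr₁L) = 1/(942×2π×0.029×1) = 0.005826 K/W
R_carbon steel pipe wall = ln(31.6/29)/(2π×50.2×1) = 2.722×10^-4 K/W
R_mineral wool = ln(66.6/31.6)/(2π×0.0418×1) = 2.839 K/W
R_phenolic foam = ln(106.6/66.6)/(2π×0.0197×1) = 3.8 K/W
R_outer film = 1/(h_o·2πr_oL) = 1/(22.3×2π×0.1066×1) = 0.06695 K/W
R_total = 6.712 K/W
Q = ΔT/R_total = 21/6.712
Q = 3.13 W/m
T_interface = T_inner + Q·ΣR(inner→interface) = 6 + 3.13×2.845

T ≈ 14.9 °C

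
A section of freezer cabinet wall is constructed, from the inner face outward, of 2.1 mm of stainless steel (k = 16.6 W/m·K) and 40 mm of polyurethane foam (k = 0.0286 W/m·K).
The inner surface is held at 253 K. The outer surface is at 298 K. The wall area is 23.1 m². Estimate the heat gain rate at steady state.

Model the wall as resistances in series:
R_stainless steel = L/(kA) = 0.0021/(16.6×23.1) = 5.476×10^-6 K/W
R_polyurethane foam = L/(kA) = 0.04/(0.0286×23.1) = 0.06055 K/W
R_total = 0.06055 K/W
Q = ΔT / R_total = 45 / 0.06055

Q ≈ 743 W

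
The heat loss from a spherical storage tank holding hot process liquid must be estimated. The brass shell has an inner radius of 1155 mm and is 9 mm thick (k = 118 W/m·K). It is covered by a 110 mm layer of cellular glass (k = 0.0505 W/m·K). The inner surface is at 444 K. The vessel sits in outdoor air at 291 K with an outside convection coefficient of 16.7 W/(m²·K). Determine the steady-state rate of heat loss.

Q ≈ 1280 W

Radial (spherical) resistances in series:
R_brass shell = (1/1.155 − 1/1.164)/(4π×118) = 4.515×10^-6 K/W
R_cellular glass = (1/1.164 − 1/1.274)/(4π×0.0505) = 0.1169 K/W
R_outer film = 1/(h·4πr_o²) = 1/(16.7×4π×1.274²) = 0.002936 K/W
R_total = 0.1198 K/W
Q = ΔT/R_total = 153/0.1198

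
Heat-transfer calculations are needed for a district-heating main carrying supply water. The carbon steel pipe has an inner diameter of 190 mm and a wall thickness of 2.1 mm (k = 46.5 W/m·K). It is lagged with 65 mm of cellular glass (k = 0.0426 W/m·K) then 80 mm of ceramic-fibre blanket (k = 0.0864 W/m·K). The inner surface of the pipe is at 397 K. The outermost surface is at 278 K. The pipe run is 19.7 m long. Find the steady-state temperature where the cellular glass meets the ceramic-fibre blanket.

T ≈ 311 K

Cylindrical conduction, so R = ln(r₂/r₁)/(2πkL) per layer, in series:
R_carbon steel pipe wall = ln(97.1/95)/(2π×46.5×19.7) = 3.799×10^-6 K/W
R_cellular glass = ln(162.1/97.1)/(2π×0.0426×19.7) = 0.09719 K/W
R_ceramic-fibre blanket = ln(242.1/162.1)/(2π×0.0864×19.7) = 0.03751 K/W
R_total = 0.1347 K/W
Q = ΔT/R_total = 119/0.1347
Q = 883 W
T_interface = T_inner − Q·ΣR(inner→interface) = 397 − 883×0.09719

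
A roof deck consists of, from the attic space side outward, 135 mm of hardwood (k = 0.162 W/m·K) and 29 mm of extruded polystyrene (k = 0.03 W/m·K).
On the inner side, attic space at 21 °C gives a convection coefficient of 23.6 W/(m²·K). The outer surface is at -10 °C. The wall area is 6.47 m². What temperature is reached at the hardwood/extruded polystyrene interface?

Thermal resistances in series:
R_inner film = 1/(h_i·A) = 1/(23.6×6.47) = 0.006549 K/W
R_hardwood = L/(kA) = 0.135/(0.162×6.47) = 0.1288 K/W
R_extruded polystyrene = L/(kA) = 0.029/(0.03×6.47) = 0.1494 K/W
R_total = 0.2848 K/W;  Q = ΔT/R_total = 31/0.2848 = 108.9 W
T_interface = T_inner − Q·ΣR(inner→interface) = 21 − 109×0.1353

T ≈ 6.27 °C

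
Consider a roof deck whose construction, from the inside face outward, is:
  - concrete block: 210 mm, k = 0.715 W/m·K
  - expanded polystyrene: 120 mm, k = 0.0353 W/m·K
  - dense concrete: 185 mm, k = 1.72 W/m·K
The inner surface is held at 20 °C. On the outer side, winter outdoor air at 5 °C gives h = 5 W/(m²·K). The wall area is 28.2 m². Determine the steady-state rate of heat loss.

Model the wall as resistances in series:
R_concrete block = L/(kA) = 0.21/(0.715×28.2) = 0.01042 K/W
R_expanded polystyrene = L/(kA) = 0.12/(0.0353×28.2) = 0.1205 K/W
R_dense concrete = L/(kA) = 0.185/(1.72×28.2) = 0.003814 K/W
R_outer film = 1/(h_o·A) = 1/(5×28.2) = 0.007092 K/W
R_total = 0.1419 K/W
Q = ΔT / R_total = 15 / 0.1419

Q ≈ 106 W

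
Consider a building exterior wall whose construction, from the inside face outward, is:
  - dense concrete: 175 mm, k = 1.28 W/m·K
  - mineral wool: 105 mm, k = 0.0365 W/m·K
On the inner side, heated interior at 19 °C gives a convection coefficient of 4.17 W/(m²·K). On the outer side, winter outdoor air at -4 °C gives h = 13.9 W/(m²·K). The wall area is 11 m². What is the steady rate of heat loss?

Q ≈ 76.1 W

Thermal resistances in series:
R_inner film = 1/(h_i·A) = 1/(4.17×11) = 0.0218 K/W
R_dense concrete = L/(kA) = 0.175/(1.28×11) = 0.01243 K/W
R_mineral wool = L/(kA) = 0.105/(0.0365×11) = 0.2615 K/W
R_outer film = 1/(h_o·A) = 1/(13.9×11) = 0.00654 K/W
R_total = 0.3023 K/W
Q = ΔT / R_total = 23 / 0.3023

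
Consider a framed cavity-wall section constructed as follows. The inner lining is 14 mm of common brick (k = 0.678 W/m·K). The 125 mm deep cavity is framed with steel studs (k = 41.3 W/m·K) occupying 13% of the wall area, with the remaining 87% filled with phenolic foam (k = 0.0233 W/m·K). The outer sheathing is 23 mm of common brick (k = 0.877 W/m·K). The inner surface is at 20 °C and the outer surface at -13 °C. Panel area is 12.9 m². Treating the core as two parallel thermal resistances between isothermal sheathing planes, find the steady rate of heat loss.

Q ≈ 6080 W

Sheathing layers in series; stud and cavity paths in parallel between them.
R_inner = 0.014/(0.678×12.9) = 0.001601 K/W
R_stud  = 0.125/(41.3×0.13×12.9) = 0.001805 K/W
R_cav   = 0.125/(0.0233×0.87×12.9) = 0.478 K/W
1/R_core = 1/R_stud + 1/R_cav → R_core = 0.001798 K/W
R_outer = 0.023/(0.877×12.9) = 0.002033 K/W
R_total = 0.005432 K/W
Q = ΔT/R_total = 33/0.005432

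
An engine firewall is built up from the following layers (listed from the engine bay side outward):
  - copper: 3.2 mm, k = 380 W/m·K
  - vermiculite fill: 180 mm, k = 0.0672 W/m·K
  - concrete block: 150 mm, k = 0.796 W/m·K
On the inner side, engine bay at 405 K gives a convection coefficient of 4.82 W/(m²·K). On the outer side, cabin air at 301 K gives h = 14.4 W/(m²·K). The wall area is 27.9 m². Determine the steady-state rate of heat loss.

Q ≈ 923 W

Treating each layer as a thermal resistance in series:
R_inner film = 1/(h_i·A) = 1/(4.82×27.9) = 0.007436 K/W
R_copper = L/(kA) = 0.0032/(380×27.9) = 3.018×10^-7 K/W
R_vermiculite fill = L/(kA) = 0.18/(0.0672×27.9) = 0.09601 K/W
R_concrete block = L/(kA) = 0.15/(0.796×27.9) = 0.006754 K/W
R_outer film = 1/(h_o·A) = 1/(14.4×27.9) = 0.002489 K/W
R_total = 0.1127 K/W
Q = ΔT / R_total = 104 / 0.1127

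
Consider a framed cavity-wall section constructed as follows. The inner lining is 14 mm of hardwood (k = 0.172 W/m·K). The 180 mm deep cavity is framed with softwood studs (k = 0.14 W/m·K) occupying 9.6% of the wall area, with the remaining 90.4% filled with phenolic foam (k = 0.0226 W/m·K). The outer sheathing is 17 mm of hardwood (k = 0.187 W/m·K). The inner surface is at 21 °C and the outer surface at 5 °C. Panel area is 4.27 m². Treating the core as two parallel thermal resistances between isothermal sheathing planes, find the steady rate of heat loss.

Q ≈ 12.5 W

Sheathing layers in series; stud and cavity paths in parallel between them.
R_inner = 0.014/(0.172×4.27) = 0.01906 K/W
R_stud  = 0.18/(0.14×0.096×4.27) = 3.137 K/W
R_cav   = 0.18/(0.0226×0.904×4.27) = 2.063 K/W
1/R_core = 1/R_stud + 1/R_cav → R_core = 1.245 K/W
R_outer = 0.017/(0.187×4.27) = 0.02129 K/W
R_total = 1.285 K/W
Q = ΔT/R_total = 16/1.285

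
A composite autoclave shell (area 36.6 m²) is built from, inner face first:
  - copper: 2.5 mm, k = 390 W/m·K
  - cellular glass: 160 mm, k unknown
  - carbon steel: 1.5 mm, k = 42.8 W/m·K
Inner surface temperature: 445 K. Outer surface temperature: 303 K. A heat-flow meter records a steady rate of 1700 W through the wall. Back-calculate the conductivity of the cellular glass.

Thermal resistances in series:
R_copper = L/(kA) = 0.0025/(390×36.6) = 1.751×10^-7 K/W
R_carbon steel = L/(kA) = 0.0015/(42.8×36.6) = 9.576×10^-7 K/W
Sum of known resistances R_other = 1.133×10^-6 K/W
Total R = ΔT/Q = 142/1700 = 0.08353 K/W
R_cellular glass = R_total − R_other = 0.08353 K/W
k = L/(R·A) = 0.16/(0.08353×36.6)

k ≈ 0.0523 W/(m·K)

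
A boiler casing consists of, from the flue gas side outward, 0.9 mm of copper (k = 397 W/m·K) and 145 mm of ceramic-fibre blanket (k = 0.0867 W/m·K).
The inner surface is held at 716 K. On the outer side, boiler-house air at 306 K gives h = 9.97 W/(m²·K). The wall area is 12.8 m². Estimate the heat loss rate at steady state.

Model the wall as resistances in series:
R_copper = L/(kA) = 0.0009/(397×12.8) = 1.771×10^-7 K/W
R_ceramic-fibre blanket = L/(kA) = 0.145/(0.0867×12.8) = 0.1307 K/W
R_outer film = 1/(h_o·A) = 1/(9.97×12.8) = 0.007836 K/W
R_total = 0.1385 K/W
Q = ΔT / R_total = 410 / 0.1385

Q ≈ 2960 W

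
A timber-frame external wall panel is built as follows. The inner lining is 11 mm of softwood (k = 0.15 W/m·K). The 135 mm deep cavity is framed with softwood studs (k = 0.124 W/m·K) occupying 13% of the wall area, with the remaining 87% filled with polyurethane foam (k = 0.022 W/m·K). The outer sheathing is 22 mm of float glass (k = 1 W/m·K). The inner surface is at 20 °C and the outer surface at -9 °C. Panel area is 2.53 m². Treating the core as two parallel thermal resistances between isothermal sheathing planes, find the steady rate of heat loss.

Sheathing layers in series; stud and cavity paths in parallel between them.
R_inner = 0.011/(0.15×2.53) = 0.02899 K/W
R_stud  = 0.135/(0.124×0.13×2.53) = 3.31 K/W
R_cav   = 0.135/(0.022×0.87×2.53) = 2.788 K/W
1/R_core = 1/R_stud + 1/R_cav → R_core = 1.513 K/W
R_outer = 0.022/(1×2.53) = 0.008696 K/W
R_total = 1.551 K/W
Q = ΔT/R_total = 29/1.551

Q ≈ 18.7 W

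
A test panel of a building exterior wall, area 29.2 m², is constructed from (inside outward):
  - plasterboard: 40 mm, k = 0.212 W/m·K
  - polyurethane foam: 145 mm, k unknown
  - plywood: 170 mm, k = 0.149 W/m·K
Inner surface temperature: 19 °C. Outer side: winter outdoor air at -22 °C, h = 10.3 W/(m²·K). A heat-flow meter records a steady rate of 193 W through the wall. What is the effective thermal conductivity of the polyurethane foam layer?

k ≈ 0.0304 W/(m·K)

Series thermal resistances:
R_plasterboard = L/(kA) = 0.04/(0.212×29.2) = 0.006462 K/W
R_plywood = L/(kA) = 0.17/(0.149×29.2) = 0.03907 K/W
R_outer film = 1/(h_o·A) = 1/(10.3×29.2) = 0.003325 K/W
Sum of known resistances R_other = 0.04886 K/W
Total R = ΔT/Q = 41/193 = 0.2124 K/W
R_polyurethane foam = R_total − R_other = 0.1636 K/W
k = L/(R·A) = 0.145/(0.1636×29.2)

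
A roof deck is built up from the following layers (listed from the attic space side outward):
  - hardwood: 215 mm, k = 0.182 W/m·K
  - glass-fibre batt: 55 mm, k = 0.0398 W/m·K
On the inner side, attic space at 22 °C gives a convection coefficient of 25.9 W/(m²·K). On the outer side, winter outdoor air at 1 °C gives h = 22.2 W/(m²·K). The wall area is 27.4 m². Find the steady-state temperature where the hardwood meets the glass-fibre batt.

Thermal resistances in series:
R_inner film = 1/(h_i·A) = 1/(25.9×27.4) = 0.001409 K/W
R_hardwood = L/(kA) = 0.215/(0.182×27.4) = 0.04311 K/W
R_glass-fibre batt = L/(kA) = 0.055/(0.0398×27.4) = 0.05043 K/W
R_outer film = 1/(h_o·A) = 1/(22.2×27.4) = 0.001644 K/W
R_total = 0.0966 K/W;  Q = ΔT/R_total = 21/0.0966 = 217.4 W
T_interface = T_inner − Q·ΣR(inner→interface) = 22 − 217×0.04452

T ≈ 12.3 °C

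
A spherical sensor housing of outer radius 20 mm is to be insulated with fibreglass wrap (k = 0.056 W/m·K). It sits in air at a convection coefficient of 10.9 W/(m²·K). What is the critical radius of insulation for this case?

For a sphere r_cr = 2k/h = 2×0.056/10.9
r_cr = 10.3 mm; since the bare radius (20 mm) is above r_cr, any added insulation will reduce heat loss.

r_cr ≈ 10.3 mm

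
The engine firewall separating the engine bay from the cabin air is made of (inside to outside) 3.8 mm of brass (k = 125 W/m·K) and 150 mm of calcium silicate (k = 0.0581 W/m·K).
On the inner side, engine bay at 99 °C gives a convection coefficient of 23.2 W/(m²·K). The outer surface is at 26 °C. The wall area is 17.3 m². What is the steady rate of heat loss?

Treating each layer as a thermal resistance in series:
R_inner film = 1/(h_i·A) = 1/(23.2×17.3) = 0.002492 K/W
R_brass = L/(kA) = 0.0038/(125×17.3) = 1.757×10^-6 K/W
R_calcium silicate = L/(kA) = 0.15/(0.0581×17.3) = 0.1492 K/W
R_total = 0.1517 K/W
Q = ΔT / R_total = 73 / 0.1517

Q ≈ 481 W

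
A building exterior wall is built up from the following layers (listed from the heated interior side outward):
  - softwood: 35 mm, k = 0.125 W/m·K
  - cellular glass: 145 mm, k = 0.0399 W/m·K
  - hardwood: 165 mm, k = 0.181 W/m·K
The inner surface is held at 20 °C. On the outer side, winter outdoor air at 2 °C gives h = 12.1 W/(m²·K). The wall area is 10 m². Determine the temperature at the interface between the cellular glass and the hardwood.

Series thermal resistances:
R_softwood = L/(kA) = 0.035/(0.125×10) = 0.028 K/W
R_cellular glass = L/(kA) = 0.145/(0.0399×10) = 0.3634 K/W
R_hardwood = L/(kA) = 0.165/(0.181×10) = 0.09116 K/W
R_outer film = 1/(h_o·A) = 1/(12.1×10) = 0.008264 K/W
R_total = 0.4908 K/W;  Q = ΔT/R_total = 18/0.4908 = 36.67 W
T_interface = T_inner − Q·ΣR(inner→interface) = 20 − 36.7×0.3914

T ≈ 5.65 °C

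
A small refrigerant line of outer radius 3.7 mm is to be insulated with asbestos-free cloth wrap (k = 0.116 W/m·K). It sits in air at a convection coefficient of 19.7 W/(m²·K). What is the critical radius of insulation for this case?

r_cr ≈ 5.89 mm

For a cylinder r_cr = k/h = 0.116/19.7
r_cr = 5.89 mm; since the bare radius (3.7 mm) is below r_cr, adding a thin layer of insulation will *increase* heat loss.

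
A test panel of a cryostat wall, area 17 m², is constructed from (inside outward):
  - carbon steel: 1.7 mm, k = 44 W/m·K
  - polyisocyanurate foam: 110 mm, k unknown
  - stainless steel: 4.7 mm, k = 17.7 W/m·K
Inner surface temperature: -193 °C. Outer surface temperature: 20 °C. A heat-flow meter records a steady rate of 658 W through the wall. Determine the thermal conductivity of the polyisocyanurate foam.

Series thermal resistances:
R_carbon steel = L/(kA) = 0.0017/(44×17) = 2.273×10^-6 K/W
R_stainless steel = L/(kA) = 0.0047/(17.7×17) = 1.562×10^-5 K/W
Sum of known resistances R_other = 1.789×10^-5 K/W
Total R = ΔT/Q = 213/658 = 0.3237 K/W
R_polyisocyanurate foam = R_total − R_other = 0.3237 K/W
k = L/(R·A) = 0.11/(0.3237×17)

k ≈ 0.02 W/(m·K)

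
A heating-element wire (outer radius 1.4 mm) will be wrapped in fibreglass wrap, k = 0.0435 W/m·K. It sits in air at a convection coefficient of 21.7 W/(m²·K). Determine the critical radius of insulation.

r_cr ≈ 2 mm

For a cylinder r_cr = k/h = 0.0435/21.7
r_cr = 2 mm; since the bare radius (1.4 mm) is below r_cr, adding a thin layer of insulation will *increase* heat loss.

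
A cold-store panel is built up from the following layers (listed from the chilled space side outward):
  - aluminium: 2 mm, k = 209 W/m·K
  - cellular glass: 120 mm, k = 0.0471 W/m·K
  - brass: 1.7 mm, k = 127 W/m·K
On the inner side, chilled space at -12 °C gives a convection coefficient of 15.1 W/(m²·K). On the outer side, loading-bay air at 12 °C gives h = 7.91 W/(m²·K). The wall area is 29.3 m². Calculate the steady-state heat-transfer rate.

Series thermal resistances:
R_inner film = 1/(h_i·A) = 1/(15.1×29.3) = 0.00226 K/W
R_aluminium = L/(kA) = 0.002/(209×29.3) = 3.266×10^-7 K/W
R_cellular glass = L/(kA) = 0.12/(0.0471×29.3) = 0.08695 K/W
R_brass = L/(kA) = 0.0017/(127×29.3) = 4.569×10^-7 K/W
R_outer film = 1/(h_o·A) = 1/(7.91×29.3) = 0.004315 K/W
R_total = 0.09353 K/W
Q = ΔT / R_total = 24 / 0.09353

Q ≈ 257 W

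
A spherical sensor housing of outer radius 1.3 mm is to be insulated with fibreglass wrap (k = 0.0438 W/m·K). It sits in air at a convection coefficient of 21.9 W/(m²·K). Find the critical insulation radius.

r_cr ≈ 4 mm

For a sphere r_cr = 2k/h = 2×0.0438/21.9
r_cr = 4 mm; since the bare radius (1.3 mm) is below r_cr, adding a thin layer of insulation will *increase* heat loss.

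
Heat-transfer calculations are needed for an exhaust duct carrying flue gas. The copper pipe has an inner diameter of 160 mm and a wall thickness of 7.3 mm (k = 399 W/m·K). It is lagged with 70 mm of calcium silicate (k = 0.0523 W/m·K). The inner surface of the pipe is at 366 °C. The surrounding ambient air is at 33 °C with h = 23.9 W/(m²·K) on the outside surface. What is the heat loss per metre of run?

q′ ≈ 182 W/m

Cylindrical conduction, so R = ln(r₂/r₁)/(2πkL) per layer, in series:
R_copper pipe wall = ln(87.3/80)/(2π×399×1) = 3.483×10^-5 K/W
R_calcium silicate = ln(157.3/87.3)/(2π×0.0523×1) = 1.792 K/W
R_outer film = 1/(h_o·2πr_oL) = 1/(23.9×2π×0.1573×1) = 0.04233 K/W
R_total = 1.834 K/W
Q = ΔT/R_total = 333/1.834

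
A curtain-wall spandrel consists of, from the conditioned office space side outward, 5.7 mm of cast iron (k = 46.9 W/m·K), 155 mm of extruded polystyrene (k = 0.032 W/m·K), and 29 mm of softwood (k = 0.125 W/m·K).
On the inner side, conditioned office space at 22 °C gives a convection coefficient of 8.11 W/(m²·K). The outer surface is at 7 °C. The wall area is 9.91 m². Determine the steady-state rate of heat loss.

Q ≈ 28.6 W

Using the resistance-network approach (series):
R_inner film = 1/(h_i·A) = 1/(8.11×9.91) = 0.01244 K/W
R_cast iron = L/(kA) = 0.0057/(46.9×9.91) = 1.226×10^-5 K/W
R_extruded polystyrene = L/(kA) = 0.155/(0.032×9.91) = 0.4888 K/W
R_softwood = L/(kA) = 0.029/(0.125×9.91) = 0.02341 K/W
R_total = 0.5246 K/W
Q = ΔT / R_total = 15 / 0.5246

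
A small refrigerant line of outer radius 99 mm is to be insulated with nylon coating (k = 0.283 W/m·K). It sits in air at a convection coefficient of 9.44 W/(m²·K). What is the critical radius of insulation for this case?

For a cylinder r_cr = k/h = 0.283/9.44
r_cr = 30 mm; since the bare radius (99 mm) is above r_cr, any added insulation will reduce heat loss.

r_cr ≈ 30 mm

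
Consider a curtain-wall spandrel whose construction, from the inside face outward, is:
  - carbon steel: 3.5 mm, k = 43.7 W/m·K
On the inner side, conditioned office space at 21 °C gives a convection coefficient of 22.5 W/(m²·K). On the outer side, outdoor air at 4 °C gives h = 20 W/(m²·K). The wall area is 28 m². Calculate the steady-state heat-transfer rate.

Using the resistance-network approach (series):
R_inner film = 1/(h_i·A) = 1/(22.5×28) = 0.001587 K/W
R_carbon steel = L/(kA) = 0.0035/(43.7×28) = 2.86×10^-6 K/W
R_outer film = 1/(h_o·A) = 1/(20×28) = 0.001786 K/W
R_total = 0.003376 K/W
Q = ΔT / R_total = 17 / 0.003376

Q ≈ 5040 W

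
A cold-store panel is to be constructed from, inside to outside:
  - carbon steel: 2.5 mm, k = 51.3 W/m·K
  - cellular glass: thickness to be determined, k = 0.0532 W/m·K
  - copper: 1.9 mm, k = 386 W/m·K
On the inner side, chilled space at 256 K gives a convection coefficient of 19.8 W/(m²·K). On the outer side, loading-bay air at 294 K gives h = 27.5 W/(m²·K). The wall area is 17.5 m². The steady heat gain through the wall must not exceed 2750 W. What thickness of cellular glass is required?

L ≈ 8.24 mm

Treating each layer as a thermal resistance in series:
R_inner film = 1/(h_i·A) = 1/(19.8×17.5) = 0.002886 K/W
R_carbon steel = L/(kA) = 0.0025/(51.3×17.5) = 2.785×10^-6 K/W
R_copper = L/(kA) = 0.0019/(386×17.5) = 2.813×10^-7 K/W
R_outer film = 1/(h_o·A) = 1/(27.5×17.5) = 0.002078 K/W
Sum of the known resistances R_other = 0.004967 K/W
Required total resistance R_tot = ΔT/Q_allow = 38/2750 = 0.01382 K/W
R_cellular glass = R_tot − R_other = 0.008851 K/W
L = R·k·A = 0.008851×0.0532×17.5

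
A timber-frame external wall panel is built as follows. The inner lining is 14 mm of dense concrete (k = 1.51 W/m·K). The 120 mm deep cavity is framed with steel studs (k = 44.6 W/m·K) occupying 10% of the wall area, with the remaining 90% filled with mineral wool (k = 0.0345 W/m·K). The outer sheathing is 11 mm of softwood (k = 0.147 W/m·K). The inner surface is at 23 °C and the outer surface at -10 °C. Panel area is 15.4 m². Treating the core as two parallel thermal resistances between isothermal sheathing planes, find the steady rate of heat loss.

Q ≈ 4590 W

Sheathing layers in series; stud and cavity paths in parallel between them.
R_inner = 0.014/(1.51×15.4) = 6.02×10^-4 K/W
R_stud  = 0.12/(44.6×0.1×15.4) = 0.001747 K/W
R_cav   = 0.12/(0.0345×0.9×15.4) = 0.251 K/W
1/R_core = 1/R_stud + 1/R_cav → R_core = 0.001735 K/W
R_outer = 0.011/(0.147×15.4) = 0.004859 K/W
R_total = 0.007196 K/W
Q = ΔT/R_total = 33/0.007196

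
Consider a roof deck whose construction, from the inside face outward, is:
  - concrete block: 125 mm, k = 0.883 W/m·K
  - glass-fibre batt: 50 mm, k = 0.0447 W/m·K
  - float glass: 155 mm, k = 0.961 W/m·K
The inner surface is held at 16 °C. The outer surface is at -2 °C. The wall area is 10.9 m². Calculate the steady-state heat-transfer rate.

Series thermal resistances:
R_concrete block = L/(kA) = 0.125/(0.883×10.9) = 0.01299 K/W
R_glass-fibre batt = L/(kA) = 0.05/(0.0447×10.9) = 0.1026 K/W
R_float glass = L/(kA) = 0.155/(0.961×10.9) = 0.0148 K/W
R_total = 0.1304 K/W
Q = ΔT / R_total = 18 / 0.1304

Q ≈ 138 W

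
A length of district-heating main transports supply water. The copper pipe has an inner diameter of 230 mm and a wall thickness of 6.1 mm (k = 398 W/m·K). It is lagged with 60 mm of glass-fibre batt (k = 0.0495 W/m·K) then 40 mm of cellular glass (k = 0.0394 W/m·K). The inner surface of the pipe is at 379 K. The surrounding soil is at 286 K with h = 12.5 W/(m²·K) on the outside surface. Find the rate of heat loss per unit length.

q′ ≈ 43.1 W/m

For a radial system each layer contributes R = ln(r_out/r_in)/(2πkL); films add R = 1/(hA).
R_copper pipe wall = ln(121.1/115)/(2π×398×1) = 2.067×10^-5 K/W
R_glass-fibre batt = ln(181.1/121.1)/(2π×0.0495×1) = 1.294 K/W
R_cellular glass = ln(221.1/181.1)/(2π×0.0394×1) = 0.8061 K/W
R_outer film = 1/(h_o·2πr_oL) = 1/(12.5×2π×0.2211×1) = 0.05759 K/W
R_total = 2.158 K/W
Q = ΔT/R_total = 93/2.158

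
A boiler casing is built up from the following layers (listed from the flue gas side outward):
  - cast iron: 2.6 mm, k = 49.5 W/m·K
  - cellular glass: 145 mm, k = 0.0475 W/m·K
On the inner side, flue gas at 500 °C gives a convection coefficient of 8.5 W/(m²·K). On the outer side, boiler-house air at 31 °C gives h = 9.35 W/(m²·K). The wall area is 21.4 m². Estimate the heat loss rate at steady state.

Q ≈ 3060 W

Thermal resistances in series:
R_inner film = 1/(h_i·A) = 1/(8.5×21.4) = 0.005498 K/W
R_cast iron = L/(kA) = 0.0026/(49.5×21.4) = 2.454×10^-6 K/W
R_cellular glass = L/(kA) = 0.145/(0.0475×21.4) = 0.1426 K/W
R_outer film = 1/(h_o·A) = 1/(9.35×21.4) = 0.004998 K/W
R_total = 0.1531 K/W
Q = ΔT / R_total = 469 / 0.1531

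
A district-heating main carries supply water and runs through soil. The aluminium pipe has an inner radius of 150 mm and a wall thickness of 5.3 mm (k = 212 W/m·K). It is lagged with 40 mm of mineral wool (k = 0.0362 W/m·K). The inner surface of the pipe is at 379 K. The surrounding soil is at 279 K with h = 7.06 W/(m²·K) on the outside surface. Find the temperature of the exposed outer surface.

Cylindrical conduction, so R = ln(r₂/r₁)/(2πkL) per layer, in series:
R_aluminium pipe wall = ln(155.3/150)/(2π×212×1) = 2.607×10^-5 K/W
R_mineral wool = ln(195.3/155.3)/(2π×0.0362×1) = 1.008 K/W
R_outer film = 1/(h_o·2πr_oL) = 1/(7.06×2π×0.1953×1) = 0.1154 K/W
R_total = 1.123 K/W
Q = ΔT/R_total = 100/1.123
Q = 89 W/m
T_interface = T_inner − Q·ΣR(inner→interface) = 379 − 89×1.008

T ≈ 289 K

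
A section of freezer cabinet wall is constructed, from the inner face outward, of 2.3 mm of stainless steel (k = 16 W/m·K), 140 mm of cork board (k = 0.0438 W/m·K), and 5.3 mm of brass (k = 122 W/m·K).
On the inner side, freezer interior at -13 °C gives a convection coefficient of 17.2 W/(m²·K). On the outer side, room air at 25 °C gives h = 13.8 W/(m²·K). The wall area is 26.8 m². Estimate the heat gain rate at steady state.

Q ≈ 306 W

Model the wall as resistances in series:
R_inner film = 1/(h_i·A) = 1/(17.2×26.8) = 0.002169 K/W
R_stainless steel = L/(kA) = 0.0023/(16×26.8) = 5.364×10^-6 K/W
R_cork board = L/(kA) = 0.14/(0.0438×26.8) = 0.1193 K/W
R_brass = L/(kA) = 0.0053/(122×26.8) = 1.621×10^-6 K/W
R_outer film = 1/(h_o·A) = 1/(13.8×26.8) = 0.002704 K/W
R_total = 0.1241 K/W
Q = ΔT / R_total = 38 / 0.1241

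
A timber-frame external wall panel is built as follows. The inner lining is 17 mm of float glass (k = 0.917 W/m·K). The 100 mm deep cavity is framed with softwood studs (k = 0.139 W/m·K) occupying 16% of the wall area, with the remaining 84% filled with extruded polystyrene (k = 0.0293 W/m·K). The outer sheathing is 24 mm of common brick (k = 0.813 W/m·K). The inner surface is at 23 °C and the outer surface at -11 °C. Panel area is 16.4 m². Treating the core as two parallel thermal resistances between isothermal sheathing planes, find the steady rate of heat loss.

Q ≈ 255 W

Sheathing layers in series; stud and cavity paths in parallel between them.
R_inner = 0.017/(0.917×16.4) = 0.00113 K/W
R_stud  = 0.1/(0.139×0.16×16.4) = 0.2742 K/W
R_cav   = 0.1/(0.0293×0.84×16.4) = 0.2477 K/W
1/R_core = 1/R_stud + 1/R_cav → R_core = 0.1301 K/W
R_outer = 0.024/(0.813×16.4) = 0.0018 K/W
R_total = 0.1331 K/W
Q = ΔT/R_total = 34/0.1331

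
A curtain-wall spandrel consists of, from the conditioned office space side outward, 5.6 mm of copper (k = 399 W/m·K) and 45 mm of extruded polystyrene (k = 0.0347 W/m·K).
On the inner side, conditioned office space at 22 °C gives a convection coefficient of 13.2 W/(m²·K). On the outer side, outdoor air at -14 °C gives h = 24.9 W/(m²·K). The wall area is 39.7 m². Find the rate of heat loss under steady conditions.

Model the wall as resistances in series:
R_inner film = 1/(h_i·A) = 1/(13.2×39.7) = 0.001908 K/W
R_copper = L/(kA) = 0.0056/(399×39.7) = 3.535×10^-7 K/W
R_extruded polystyrene = L/(kA) = 0.045/(0.0347×39.7) = 0.03267 K/W
R_outer film = 1/(h_o·A) = 1/(24.9×39.7) = 0.001012 K/W
R_total = 0.03559 K/W
Q = ΔT / R_total = 36 / 0.03559

Q ≈ 1010 W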